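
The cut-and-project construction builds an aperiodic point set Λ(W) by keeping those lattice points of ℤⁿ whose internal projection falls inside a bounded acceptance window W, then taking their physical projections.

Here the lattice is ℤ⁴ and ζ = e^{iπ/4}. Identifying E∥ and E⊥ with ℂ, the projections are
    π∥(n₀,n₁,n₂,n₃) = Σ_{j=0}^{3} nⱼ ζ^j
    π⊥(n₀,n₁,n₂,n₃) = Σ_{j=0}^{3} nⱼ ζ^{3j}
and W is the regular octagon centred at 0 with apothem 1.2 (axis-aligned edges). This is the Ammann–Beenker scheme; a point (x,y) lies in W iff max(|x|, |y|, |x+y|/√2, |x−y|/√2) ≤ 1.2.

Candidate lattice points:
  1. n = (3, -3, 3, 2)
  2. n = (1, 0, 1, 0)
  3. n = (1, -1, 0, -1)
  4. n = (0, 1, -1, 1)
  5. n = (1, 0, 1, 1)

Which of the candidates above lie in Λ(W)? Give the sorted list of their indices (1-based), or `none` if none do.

none

With ζ = e^{iπ/4} the internal vectors are ζ^0,ζ^3,ζ^6,ζ^9.
#1 (3, -3, 3, 2): internal (6.535534, -3.707107); octagon support 7.242641 vs apothem 1.2 → ∉ W
#2 (1, 0, 1, 0): internal (1.000000, -1.000000); octagon support 1.414214 vs apothem 1.2 → ∉ W
#3 (1, -1, 0, -1): internal (1.000000, -1.414214); octagon support 1.707107 vs apothem 1.2 → ∉ W
#4 (0, 1, -1, 1): internal (0.000000, 2.414214); octagon support 2.414214 vs apothem 1.2 → ∉ W
#5 (1, 0, 1, 1): internal (1.707107, -0.292893); octagon support 1.707107 vs apothem 1.2 → ∉ W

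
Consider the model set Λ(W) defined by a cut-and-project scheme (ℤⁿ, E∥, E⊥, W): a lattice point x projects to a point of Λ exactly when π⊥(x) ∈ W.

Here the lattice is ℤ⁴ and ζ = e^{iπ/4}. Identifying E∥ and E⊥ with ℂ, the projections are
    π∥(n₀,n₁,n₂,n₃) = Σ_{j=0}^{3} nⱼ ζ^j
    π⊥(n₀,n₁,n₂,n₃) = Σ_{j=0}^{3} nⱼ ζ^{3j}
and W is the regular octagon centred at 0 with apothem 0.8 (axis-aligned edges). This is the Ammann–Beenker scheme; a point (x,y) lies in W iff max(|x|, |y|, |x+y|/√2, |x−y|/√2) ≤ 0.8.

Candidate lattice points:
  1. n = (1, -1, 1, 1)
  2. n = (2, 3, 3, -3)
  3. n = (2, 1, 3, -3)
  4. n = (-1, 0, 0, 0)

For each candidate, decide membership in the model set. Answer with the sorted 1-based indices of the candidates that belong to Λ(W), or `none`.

π⊥(n) = n₀ + n₁ζ³ + n₂ζ⁶ + n₃ζ⁹ where ζ = e^{iπ/4}.
#1 (1, -1, 1, 1): internal (2.4142, -1.0000); octagon support 2.4142 vs apothem 0.8 → ∉ W
#2 (2, 3, 3, -3): internal (-2.2426, -3.0000); octagon support 3.7071 vs apothem 0.8 → ∉ W
#3 (2, 1, 3, -3): internal (-0.8284, -4.4142); octagon support 4.4142 vs apothem 0.8 → ∉ W
#4 (-1, 0, 0, 0): internal (-1.0000, 0.0000); octagon support 1.0000 vs apothem 0.8 → ∉ W

none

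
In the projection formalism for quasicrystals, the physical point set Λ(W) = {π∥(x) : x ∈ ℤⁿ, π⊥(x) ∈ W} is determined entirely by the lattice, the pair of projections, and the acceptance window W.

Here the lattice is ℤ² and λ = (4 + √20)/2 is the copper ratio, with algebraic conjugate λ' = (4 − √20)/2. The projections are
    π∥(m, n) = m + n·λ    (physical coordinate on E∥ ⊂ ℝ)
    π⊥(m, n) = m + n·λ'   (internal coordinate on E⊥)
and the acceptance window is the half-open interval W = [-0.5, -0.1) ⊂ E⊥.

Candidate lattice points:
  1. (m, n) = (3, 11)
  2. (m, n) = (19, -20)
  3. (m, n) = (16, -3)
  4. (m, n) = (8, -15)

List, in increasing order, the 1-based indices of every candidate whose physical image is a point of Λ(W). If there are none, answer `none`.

λ' = (4−√20)/2 ≈ -0.2361.
#1 (3,11): internal coord 3 + (11)·λ' = +0.4033; +0.4033 ∉ [-0.5, -0.1) → out
#2 (19,-20): internal coord 19 + (-20)·λ' = +23.7214; +23.7214 ∉ [-0.5, -0.1) → out
#3 (16,-3): internal coord 16 + (-3)·λ' = +16.7082; +16.7082 ∉ [-0.5, -0.1) → out
#4 (8,-15): internal coord 8 + (-15)·λ' = +11.5410; +11.5410 ∉ [-0.5, -0.1) → out

none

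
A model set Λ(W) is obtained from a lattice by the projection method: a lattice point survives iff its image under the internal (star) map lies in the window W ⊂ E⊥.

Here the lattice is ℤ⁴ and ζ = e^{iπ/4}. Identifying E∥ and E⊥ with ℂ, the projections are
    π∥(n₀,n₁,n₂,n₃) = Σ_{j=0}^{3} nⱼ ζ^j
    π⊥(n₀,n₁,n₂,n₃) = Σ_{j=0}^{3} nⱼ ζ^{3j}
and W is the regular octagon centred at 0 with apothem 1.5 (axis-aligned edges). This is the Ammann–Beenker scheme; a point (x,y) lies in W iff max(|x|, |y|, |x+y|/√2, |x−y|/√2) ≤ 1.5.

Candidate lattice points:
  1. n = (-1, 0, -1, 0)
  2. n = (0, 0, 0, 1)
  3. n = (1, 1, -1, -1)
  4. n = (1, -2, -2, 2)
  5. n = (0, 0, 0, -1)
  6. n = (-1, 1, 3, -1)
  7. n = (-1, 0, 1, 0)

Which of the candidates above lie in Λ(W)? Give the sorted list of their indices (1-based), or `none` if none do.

1, 2, 3, 5, 7

With ζ = e^{iπ/4} the internal vectors are ζ^0,ζ^3,ζ^6,ζ^9.
candidate 1: n = (-1, 0, -1, 0) → π⊥ ≈ (-1.0000, +1.0000); max(|x|,|y|,|x±y|/√2) = 1.4142 ≤ 1.5 ⇒ ∈ W
candidate 2: n = (0, 0, 0, 1) → π⊥ ≈ (+0.7071, +0.7071); max(|x|,|y|,|x±y|/√2) = 1.0000 ≤ 1.5 ⇒ ∈ W
candidate 3: n = (1, 1, -1, -1) → π⊥ ≈ (-0.4142, +1.0000); max(|x|,|y|,|x±y|/√2) = 1.0000 ≤ 1.5 ⇒ ∈ W
candidate 4: n = (1, -2, -2, 2) → π⊥ ≈ (+3.8284, +2.0000); max(|x|,|y|,|x±y|/√2) = 4.1213 > 1.5 ⇒ ∉ W
candidate 5: n = (0, 0, 0, -1) → π⊥ ≈ (-0.7071, -0.7071); max(|x|,|y|,|x±y|/√2) = 1.0000 ≤ 1.5 ⇒ ∈ W
candidate 6: n = (-1, 1, 3, -1) → π⊥ ≈ (-2.4142, -3.0000); max(|x|,|y|,|x±y|/√2) = 3.8284 > 1.5 ⇒ ∉ W
candidate 7: n = (-1, 0, 1, 0) → π⊥ ≈ (-1.0000, -1.0000); max(|x|,|y|,|x±y|/√2) = 1.4142 ≤ 1.5 ⇒ ∈ W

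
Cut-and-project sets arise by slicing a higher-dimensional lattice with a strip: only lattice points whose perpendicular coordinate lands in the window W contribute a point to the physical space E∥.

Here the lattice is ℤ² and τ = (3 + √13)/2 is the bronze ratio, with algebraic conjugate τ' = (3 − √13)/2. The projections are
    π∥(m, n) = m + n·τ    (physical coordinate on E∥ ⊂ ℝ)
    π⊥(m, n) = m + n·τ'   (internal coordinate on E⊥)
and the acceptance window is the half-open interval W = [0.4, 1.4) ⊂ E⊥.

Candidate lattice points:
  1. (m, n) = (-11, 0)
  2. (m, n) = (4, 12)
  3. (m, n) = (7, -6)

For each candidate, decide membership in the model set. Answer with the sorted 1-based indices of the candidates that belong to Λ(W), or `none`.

Numerically τ ≈ 3.30278 and τ' = −1/τ ≈ -0.30278.
#1 (-11,0): internal coord -11 + (0)·τ' = -11.00000; -11.00000 ∉ [0.4, 1.4) → out
#2 (4,12): internal coord 4 + (12)·τ' = +0.36669; +0.36669 ∉ [0.4, 1.4) → out
#3 (7,-6): internal coord 7 + (-6)·τ' = +8.81665; +8.81665 ∉ [0.4, 1.4) → out

none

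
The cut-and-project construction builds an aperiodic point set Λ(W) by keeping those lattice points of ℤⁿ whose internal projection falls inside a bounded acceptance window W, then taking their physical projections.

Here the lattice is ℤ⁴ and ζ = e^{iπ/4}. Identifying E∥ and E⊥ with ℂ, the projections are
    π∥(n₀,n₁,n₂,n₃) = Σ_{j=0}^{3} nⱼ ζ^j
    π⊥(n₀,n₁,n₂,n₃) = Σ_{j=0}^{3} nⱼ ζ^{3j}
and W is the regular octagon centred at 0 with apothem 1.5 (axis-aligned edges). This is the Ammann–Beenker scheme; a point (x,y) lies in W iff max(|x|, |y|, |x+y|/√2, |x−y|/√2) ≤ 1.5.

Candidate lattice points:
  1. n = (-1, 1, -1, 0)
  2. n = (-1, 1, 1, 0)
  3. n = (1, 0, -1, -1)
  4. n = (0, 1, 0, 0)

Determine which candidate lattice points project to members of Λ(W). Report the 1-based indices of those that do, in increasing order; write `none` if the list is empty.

Internal map: ζ^{3j} for j=0..3 gives (1,0), (−√2/2,√2/2), (0,−1), (√2/2,√2/2).
#1 (-1, 1, -1, 0): internal (-1.7071, 1.7071); octagon support 2.4142 vs apothem 1.5 → ∉ W
#2 (-1, 1, 1, 0): internal (-1.7071, -0.2929); octagon support 1.7071 vs apothem 1.5 → ∉ W
#3 (1, 0, -1, -1): internal (0.2929, 0.2929); octagon support 0.4142 vs apothem 1.5 → ∈ W
#4 (0, 1, 0, 0): internal (-0.7071, 0.7071); octagon support 1.0000 vs apothem 1.5 → ∈ W

3, 4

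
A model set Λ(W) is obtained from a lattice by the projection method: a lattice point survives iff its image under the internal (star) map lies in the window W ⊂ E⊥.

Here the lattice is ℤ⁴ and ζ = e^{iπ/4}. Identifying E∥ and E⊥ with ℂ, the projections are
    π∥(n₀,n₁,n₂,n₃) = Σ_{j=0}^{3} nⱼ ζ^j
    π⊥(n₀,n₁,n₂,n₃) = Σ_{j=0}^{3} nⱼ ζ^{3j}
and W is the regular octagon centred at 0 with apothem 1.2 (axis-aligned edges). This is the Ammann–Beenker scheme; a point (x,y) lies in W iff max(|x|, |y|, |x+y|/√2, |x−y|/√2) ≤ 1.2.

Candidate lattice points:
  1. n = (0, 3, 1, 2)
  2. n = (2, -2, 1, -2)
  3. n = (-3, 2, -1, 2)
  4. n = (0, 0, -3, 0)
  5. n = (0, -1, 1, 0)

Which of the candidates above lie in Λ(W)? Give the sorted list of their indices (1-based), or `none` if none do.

none

π⊥(n) = n₀ + n₁ζ³ + n₂ζ⁶ + n₃ζ⁹ where ζ = e^{iπ/4}.
candidate 1: n = (0, 3, 1, 2) → π⊥ ≈ (-0.70711, +2.53553); max(|x|,|y|,|x±y|/√2) = 2.53553 > 1.2 ⇒ ∉ W
candidate 2: n = (2, -2, 1, -2) → π⊥ ≈ (+2.00000, -3.82843); max(|x|,|y|,|x±y|/√2) = 4.12132 > 1.2 ⇒ ∉ W
candidate 3: n = (-3, 2, -1, 2) → π⊥ ≈ (-3.00000, +3.82843); max(|x|,|y|,|x±y|/√2) = 4.82843 > 1.2 ⇒ ∉ W
candidate 4: n = (0, 0, -3, 0) → π⊥ ≈ (+0.00000, +3.00000); max(|x|,|y|,|x±y|/√2) = 3.00000 > 1.2 ⇒ ∉ W
candidate 5: n = (0, -1, 1, 0) → π⊥ ≈ (+0.70711, -1.70711); max(|x|,|y|,|x±y|/√2) = 1.70711 > 1.2 ⇒ ∉ W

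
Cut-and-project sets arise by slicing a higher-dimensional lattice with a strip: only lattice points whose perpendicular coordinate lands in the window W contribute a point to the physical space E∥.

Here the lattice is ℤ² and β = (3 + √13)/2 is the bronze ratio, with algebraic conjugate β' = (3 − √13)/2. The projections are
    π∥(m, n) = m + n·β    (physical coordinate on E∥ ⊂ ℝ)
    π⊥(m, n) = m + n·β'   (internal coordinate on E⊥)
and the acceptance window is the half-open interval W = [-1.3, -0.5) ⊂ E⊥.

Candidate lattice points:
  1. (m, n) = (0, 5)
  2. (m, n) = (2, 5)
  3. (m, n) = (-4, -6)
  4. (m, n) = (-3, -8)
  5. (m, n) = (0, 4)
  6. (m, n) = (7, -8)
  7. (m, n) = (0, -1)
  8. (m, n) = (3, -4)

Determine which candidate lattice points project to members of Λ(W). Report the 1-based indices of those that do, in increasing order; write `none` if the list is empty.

4, 5

β' = (3−√13)/2 ≈ -0.3028.
[1] lift (0,5): star map gives -1.5139; window check -1.3 ≤ -1.5139 < -0.5 is false → out
[2] lift (2,5): star map gives 0.4861; window check -1.3 ≤ 0.4861 < -0.5 is false → out
[3] lift (-4,-6): star map gives -2.1833; window check -1.3 ≤ -2.1833 < -0.5 is false → out
[4] lift (-3,-8): star map gives -0.5778; window check -1.3 ≤ -0.5778 < -0.5 is true → IN Λ
[5] lift (0,4): star map gives -1.2111; window check -1.3 ≤ -1.2111 < -0.5 is true → IN Λ
[6] lift (7,-8): star map gives 9.4222; window check -1.3 ≤ 9.4222 < -0.5 is false → out
[7] lift (0,-1): star map gives 0.3028; window check -1.3 ≤ 0.3028 < -0.5 is false → out
[8] lift (3,-4): star map gives 4.2111; window check -1.3 ≤ 4.2111 < -0.5 is false → out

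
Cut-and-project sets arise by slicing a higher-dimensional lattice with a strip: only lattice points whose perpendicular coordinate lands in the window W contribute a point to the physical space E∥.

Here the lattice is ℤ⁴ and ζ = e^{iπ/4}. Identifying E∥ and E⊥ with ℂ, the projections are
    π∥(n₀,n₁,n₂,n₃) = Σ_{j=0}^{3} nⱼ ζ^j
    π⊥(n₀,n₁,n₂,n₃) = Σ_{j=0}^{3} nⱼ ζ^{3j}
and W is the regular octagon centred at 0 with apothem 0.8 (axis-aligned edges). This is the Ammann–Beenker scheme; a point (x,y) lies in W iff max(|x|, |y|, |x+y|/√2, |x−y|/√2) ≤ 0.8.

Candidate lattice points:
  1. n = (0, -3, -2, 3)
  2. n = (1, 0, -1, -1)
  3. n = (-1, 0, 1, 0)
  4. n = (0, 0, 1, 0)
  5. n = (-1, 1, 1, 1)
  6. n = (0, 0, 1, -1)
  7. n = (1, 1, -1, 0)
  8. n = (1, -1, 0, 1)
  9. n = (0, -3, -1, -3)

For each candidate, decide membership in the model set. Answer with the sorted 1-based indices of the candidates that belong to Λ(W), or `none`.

π⊥(n) = n₀ + n₁ζ³ + n₂ζ⁶ + n₃ζ⁹ where ζ = e^{iπ/4}.
candidate 1: n = (0, -3, -2, 3) → π⊥ ≈ (+4.242641, +2.000000); max(|x|,|y|,|x±y|/√2) = 4.414214 > 0.8 ⇒ ∉ W
candidate 2: n = (1, 0, -1, -1) → π⊥ ≈ (+0.292893, +0.292893); max(|x|,|y|,|x±y|/√2) = 0.414214 ≤ 0.8 ⇒ ∈ W
candidate 3: n = (-1, 0, 1, 0) → π⊥ ≈ (-1.000000, -1.000000); max(|x|,|y|,|x±y|/√2) = 1.414214 > 0.8 ⇒ ∉ W
candidate 4: n = (0, 0, 1, 0) → π⊥ ≈ (+0.000000, -1.000000); max(|x|,|y|,|x±y|/√2) = 1.000000 > 0.8 ⇒ ∉ W
candidate 5: n = (-1, 1, 1, 1) → π⊥ ≈ (-1.000000, +0.414214); max(|x|,|y|,|x±y|/√2) = 1.000000 > 0.8 ⇒ ∉ W
candidate 6: n = (0, 0, 1, -1) → π⊥ ≈ (-0.707107, -1.707107); max(|x|,|y|,|x±y|/√2) = 1.707107 > 0.8 ⇒ ∉ W
candidate 7: n = (1, 1, -1, 0) → π⊥ ≈ (+0.292893, +1.707107); max(|x|,|y|,|x±y|/√2) = 1.707107 > 0.8 ⇒ ∉ W
candidate 8: n = (1, -1, 0, 1) → π⊥ ≈ (+2.414214, +0.000000); max(|x|,|y|,|x±y|/√2) = 2.414214 > 0.8 ⇒ ∉ W
candidate 9: n = (0, -3, -1, -3) → π⊥ ≈ (+0.000000, -3.242641); max(|x|,|y|,|x±y|/√2) = 3.242641 > 0.8 ⇒ ∉ W

2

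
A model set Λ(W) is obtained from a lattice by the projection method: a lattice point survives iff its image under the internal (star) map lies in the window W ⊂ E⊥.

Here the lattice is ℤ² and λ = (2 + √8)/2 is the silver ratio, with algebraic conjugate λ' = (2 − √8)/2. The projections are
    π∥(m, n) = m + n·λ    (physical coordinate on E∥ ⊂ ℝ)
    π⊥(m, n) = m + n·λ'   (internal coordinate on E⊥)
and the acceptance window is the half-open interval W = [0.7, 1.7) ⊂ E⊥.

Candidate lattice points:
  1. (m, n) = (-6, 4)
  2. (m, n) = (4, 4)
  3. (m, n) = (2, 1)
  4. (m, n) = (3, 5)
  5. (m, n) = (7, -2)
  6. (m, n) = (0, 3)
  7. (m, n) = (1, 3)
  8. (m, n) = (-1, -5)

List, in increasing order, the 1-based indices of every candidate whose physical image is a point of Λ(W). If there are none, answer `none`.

λ' = (2−√8)/2 ≈ -0.4142.
#1 (-6,4): internal coord -6 + (4)·λ' = -7.6569; -7.6569 ∉ [0.7, 1.7) → out
#2 (4,4): internal coord 4 + (4)·λ' = +2.3431; +2.3431 ∉ [0.7, 1.7) → out
#3 (2,1): internal coord 2 + (1)·λ' = +1.5858; +1.5858 ∈ [0.7, 1.7) → IN Λ
#4 (3,5): internal coord 3 + (5)·λ' = +0.9289; +0.9289 ∈ [0.7, 1.7) → IN Λ
#5 (7,-2): internal coord 7 + (-2)·λ' = +7.8284; +7.8284 ∉ [0.7, 1.7) → out
#6 (0,3): internal coord 0 + (3)·λ' = -1.2426; -1.2426 ∉ [0.7, 1.7) → out
#7 (1,3): internal coord 1 + (3)·λ' = -0.2426; -0.2426 ∉ [0.7, 1.7) → out
#8 (-1,-5): internal coord -1 + (-5)·λ' = +1.0711; +1.0711 ∈ [0.7, 1.7) → IN Λ

3, 4, 8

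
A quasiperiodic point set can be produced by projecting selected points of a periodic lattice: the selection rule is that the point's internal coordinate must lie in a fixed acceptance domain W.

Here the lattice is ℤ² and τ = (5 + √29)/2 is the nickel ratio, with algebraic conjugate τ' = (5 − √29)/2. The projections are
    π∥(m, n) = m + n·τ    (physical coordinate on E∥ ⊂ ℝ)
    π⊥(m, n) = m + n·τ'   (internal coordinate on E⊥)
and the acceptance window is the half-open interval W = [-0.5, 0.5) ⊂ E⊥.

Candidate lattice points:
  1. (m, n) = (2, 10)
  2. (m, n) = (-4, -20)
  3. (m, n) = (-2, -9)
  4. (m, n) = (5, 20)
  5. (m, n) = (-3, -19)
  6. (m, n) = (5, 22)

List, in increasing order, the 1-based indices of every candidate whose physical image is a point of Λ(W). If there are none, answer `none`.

τ' = (5−√29)/2 ≈ -0.192582.
candidate 1: (m,n)=(2,10) → π∥ = 2+10·τ ≈ 53.925824, π⊥ = 2+10·τ' ≈ 0.074176 ∈ [-0.5, 0.5) ⇒ IN Λ
candidate 2: (m,n)=(-4,-20) → π∥ = -4-20·τ ≈ -107.851648, π⊥ = -4-20·τ' ≈ -0.148352 ∈ [-0.5, 0.5) ⇒ IN Λ
candidate 3: (m,n)=(-2,-9) → π∥ = -2-9·τ ≈ -48.733242, π⊥ = -2-9·τ' ≈ -0.266758 ∈ [-0.5, 0.5) ⇒ IN Λ
candidate 4: (m,n)=(5,20) → π∥ = 5+20·τ ≈ 108.851648, π⊥ = 5+20·τ' ≈ 1.148352 ∉ [-0.5, 0.5) ⇒ out
candidate 5: (m,n)=(-3,-19) → π∥ = -3-19·τ ≈ -101.659066, π⊥ = -3-19·τ' ≈ 0.659066 ∉ [-0.5, 0.5) ⇒ out
candidate 6: (m,n)=(5,22) → π∥ = 5+22·τ ≈ 119.236813, π⊥ = 5+22·τ' ≈ 0.763187 ∉ [-0.5, 0.5) ⇒ out

1, 2, 3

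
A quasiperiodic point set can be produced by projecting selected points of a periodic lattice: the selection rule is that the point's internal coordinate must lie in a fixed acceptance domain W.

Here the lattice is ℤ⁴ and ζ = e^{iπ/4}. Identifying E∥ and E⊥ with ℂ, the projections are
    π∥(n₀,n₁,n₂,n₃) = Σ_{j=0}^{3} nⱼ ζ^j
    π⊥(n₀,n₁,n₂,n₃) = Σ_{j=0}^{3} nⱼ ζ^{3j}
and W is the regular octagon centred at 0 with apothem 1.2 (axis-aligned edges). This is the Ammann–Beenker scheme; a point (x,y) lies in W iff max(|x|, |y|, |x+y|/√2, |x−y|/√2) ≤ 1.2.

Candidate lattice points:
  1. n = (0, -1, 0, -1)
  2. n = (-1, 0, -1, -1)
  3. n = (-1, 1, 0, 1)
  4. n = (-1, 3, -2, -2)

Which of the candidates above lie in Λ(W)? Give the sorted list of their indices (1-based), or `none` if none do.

none

Internal map: ζ^{3j} for j=0..3 gives (1,0), (−√2/2,√2/2), (0,−1), (√2/2,√2/2).
candidate 1: n = (0, -1, 0, -1) → π⊥ ≈ (+0.000000, -1.414214); max(|x|,|y|,|x±y|/√2) = 1.414214 > 1.2 ⇒ ∉ W
candidate 2: n = (-1, 0, -1, -1) → π⊥ ≈ (-1.707107, +0.292893); max(|x|,|y|,|x±y|/√2) = 1.707107 > 1.2 ⇒ ∉ W
candidate 3: n = (-1, 1, 0, 1) → π⊥ ≈ (-1.000000, +1.414214); max(|x|,|y|,|x±y|/√2) = 1.707107 > 1.2 ⇒ ∉ W
candidate 4: n = (-1, 3, -2, -2) → π⊥ ≈ (-4.535534, +2.707107); max(|x|,|y|,|x±y|/√2) = 5.121320 > 1.2 ⇒ ∉ W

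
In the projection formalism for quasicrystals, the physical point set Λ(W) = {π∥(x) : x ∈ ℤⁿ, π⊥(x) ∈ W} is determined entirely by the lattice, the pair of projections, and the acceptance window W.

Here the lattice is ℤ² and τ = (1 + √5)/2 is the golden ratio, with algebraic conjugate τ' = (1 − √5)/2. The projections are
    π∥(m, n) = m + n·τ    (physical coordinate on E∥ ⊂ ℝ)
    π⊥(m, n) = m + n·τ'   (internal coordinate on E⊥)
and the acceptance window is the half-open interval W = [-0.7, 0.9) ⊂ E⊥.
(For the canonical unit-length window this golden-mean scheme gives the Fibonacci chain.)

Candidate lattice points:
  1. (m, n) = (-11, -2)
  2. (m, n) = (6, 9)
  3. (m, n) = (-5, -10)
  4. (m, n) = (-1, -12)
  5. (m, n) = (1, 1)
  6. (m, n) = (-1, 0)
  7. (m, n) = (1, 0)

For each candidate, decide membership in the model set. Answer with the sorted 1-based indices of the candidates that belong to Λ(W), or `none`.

2, 5

Compute τ' = (1−√5)/2 = -0.6180, so π⊥(m,n) = m -0.6180·n.
candidate 1: (m,n)=(-11,-2) → π∥ = -11-2·τ ≈ -14.2361, π⊥ = -11-2·τ' ≈ -9.7639 ∉ [-0.7, 0.9) ⇒ out
candidate 2: (m,n)=(6,9) → π∥ = 6+9·τ ≈ 20.5623, π⊥ = 6+9·τ' ≈ 0.4377 ∈ [-0.7, 0.9) ⇒ IN Λ
candidate 3: (m,n)=(-5,-10) → π∥ = -5-10·τ ≈ -21.1803, π⊥ = -5-10·τ' ≈ 1.1803 ∉ [-0.7, 0.9) ⇒ out
candidate 4: (m,n)=(-1,-12) → π∥ = -1-12·τ ≈ -20.4164, π⊥ = -1-12·τ' ≈ 6.4164 ∉ [-0.7, 0.9) ⇒ out
candidate 5: (m,n)=(1,1) → π∥ = 1+1·τ ≈ 2.6180, π⊥ = 1+1·τ' ≈ 0.3820 ∈ [-0.7, 0.9) ⇒ IN Λ
candidate 6: (m,n)=(-1,0) → π∥ = -1+0·τ ≈ -1.0000, π⊥ = -1+0·τ' ≈ -1.0000 ∉ [-0.7, 0.9) ⇒ out
candidate 7: (m,n)=(1,0) → π∥ = 1+0·τ ≈ 1.0000, π⊥ = 1+0·τ' ≈ 1.0000 ∉ [-0.7, 0.9) ⇒ out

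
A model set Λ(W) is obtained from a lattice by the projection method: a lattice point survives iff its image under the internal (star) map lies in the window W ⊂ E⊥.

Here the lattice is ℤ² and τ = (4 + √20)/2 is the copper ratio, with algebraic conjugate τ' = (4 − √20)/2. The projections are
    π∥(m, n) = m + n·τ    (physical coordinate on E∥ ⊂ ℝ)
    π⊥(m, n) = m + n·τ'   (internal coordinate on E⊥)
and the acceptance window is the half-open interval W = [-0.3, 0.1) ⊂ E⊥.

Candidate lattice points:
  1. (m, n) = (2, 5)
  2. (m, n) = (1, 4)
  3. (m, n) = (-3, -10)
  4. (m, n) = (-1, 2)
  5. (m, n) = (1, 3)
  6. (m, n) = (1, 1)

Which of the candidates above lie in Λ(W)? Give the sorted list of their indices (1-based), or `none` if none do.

2

τ' = (4−√20)/2 ≈ -0.2361.
[1] lift (2,5): star map gives 0.8197; window check -0.3 ≤ 0.8197 < 0.1 is false → out
[2] lift (1,4): star map gives 0.0557; window check -0.3 ≤ 0.0557 < 0.1 is true → IN Λ
[3] lift (-3,-10): star map gives -0.6393; window check -0.3 ≤ -0.6393 < 0.1 is false → out
[4] lift (-1,2): star map gives -1.4721; window check -0.3 ≤ -1.4721 < 0.1 is false → out
[5] lift (1,3): star map gives 0.2918; window check -0.3 ≤ 0.2918 < 0.1 is false → out
[6] lift (1,1): star map gives 0.7639; window check -0.3 ≤ 0.7639 < 0.1 is false → out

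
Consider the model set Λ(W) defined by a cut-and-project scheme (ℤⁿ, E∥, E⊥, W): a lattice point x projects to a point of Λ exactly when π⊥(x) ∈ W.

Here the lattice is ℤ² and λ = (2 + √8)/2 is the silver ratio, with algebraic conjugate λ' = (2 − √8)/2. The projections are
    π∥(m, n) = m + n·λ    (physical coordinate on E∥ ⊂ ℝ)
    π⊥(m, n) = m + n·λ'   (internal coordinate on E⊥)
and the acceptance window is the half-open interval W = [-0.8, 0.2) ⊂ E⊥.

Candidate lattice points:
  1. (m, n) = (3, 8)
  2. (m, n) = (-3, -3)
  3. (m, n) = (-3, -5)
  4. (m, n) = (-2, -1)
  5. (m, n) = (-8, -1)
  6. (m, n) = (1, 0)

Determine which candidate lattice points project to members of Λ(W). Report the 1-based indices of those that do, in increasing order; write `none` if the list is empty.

1

Numerically λ ≈ 2.41421 and λ' = −1/λ ≈ -0.41421.
candidate 1: (m,n)=(3,8) → π∥ = 3+8·λ ≈ 22.31371, π⊥ = 3+8·λ' ≈ -0.31371 ∈ [-0.8, 0.2) ⇒ IN Λ
candidate 2: (m,n)=(-3,-3) → π∥ = -3-3·λ ≈ -10.24264, π⊥ = -3-3·λ' ≈ -1.75736 ∉ [-0.8, 0.2) ⇒ out
candidate 3: (m,n)=(-3,-5) → π∥ = -3-5·λ ≈ -15.07107, π⊥ = -3-5·λ' ≈ -0.92893 ∉ [-0.8, 0.2) ⇒ out
candidate 4: (m,n)=(-2,-1) → π∥ = -2-1·λ ≈ -4.41421, π⊥ = -2-1·λ' ≈ -1.58579 ∉ [-0.8, 0.2) ⇒ out
candidate 5: (m,n)=(-8,-1) → π∥ = -8-1·λ ≈ -10.41421, π⊥ = -8-1·λ' ≈ -7.58579 ∉ [-0.8, 0.2) ⇒ out
candidate 6: (m,n)=(1,0) → π∥ = 1+0·λ ≈ 1.00000, π⊥ = 1+0·λ' ≈ 1.00000 ∉ [-0.8, 0.2) ⇒ out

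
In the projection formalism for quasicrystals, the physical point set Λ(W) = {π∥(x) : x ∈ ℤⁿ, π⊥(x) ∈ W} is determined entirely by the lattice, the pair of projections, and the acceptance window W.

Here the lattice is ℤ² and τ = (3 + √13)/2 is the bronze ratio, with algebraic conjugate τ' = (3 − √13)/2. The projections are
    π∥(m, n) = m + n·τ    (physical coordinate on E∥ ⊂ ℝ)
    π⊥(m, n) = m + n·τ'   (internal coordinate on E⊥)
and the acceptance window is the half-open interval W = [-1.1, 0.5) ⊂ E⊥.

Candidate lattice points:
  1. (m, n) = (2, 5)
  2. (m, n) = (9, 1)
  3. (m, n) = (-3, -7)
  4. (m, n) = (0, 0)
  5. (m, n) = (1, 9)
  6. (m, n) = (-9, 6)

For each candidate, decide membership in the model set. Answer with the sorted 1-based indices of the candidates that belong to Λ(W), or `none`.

1, 3, 4

Compute τ' = (3−√13)/2 = -0.30278, so π⊥(m,n) = m -0.30278·n.
[1] lift (2,5): star map gives 0.48612; window check -1.1 ≤ 0.48612 < 0.5 is true → IN Λ
[2] lift (9,1): star map gives 8.69722; window check -1.1 ≤ 8.69722 < 0.5 is false → out
[3] lift (-3,-7): star map gives -0.88057; window check -1.1 ≤ -0.88057 < 0.5 is true → IN Λ
[4] lift (0,0): star map gives 0.00000; window check -1.1 ≤ 0.00000 < 0.5 is true → IN Λ
[5] lift (1,9): star map gives -1.72498; window check -1.1 ≤ -1.72498 < 0.5 is false → out
[6] lift (-9,6): star map gives -10.81665; window check -1.1 ≤ -10.81665 < 0.5 is false → out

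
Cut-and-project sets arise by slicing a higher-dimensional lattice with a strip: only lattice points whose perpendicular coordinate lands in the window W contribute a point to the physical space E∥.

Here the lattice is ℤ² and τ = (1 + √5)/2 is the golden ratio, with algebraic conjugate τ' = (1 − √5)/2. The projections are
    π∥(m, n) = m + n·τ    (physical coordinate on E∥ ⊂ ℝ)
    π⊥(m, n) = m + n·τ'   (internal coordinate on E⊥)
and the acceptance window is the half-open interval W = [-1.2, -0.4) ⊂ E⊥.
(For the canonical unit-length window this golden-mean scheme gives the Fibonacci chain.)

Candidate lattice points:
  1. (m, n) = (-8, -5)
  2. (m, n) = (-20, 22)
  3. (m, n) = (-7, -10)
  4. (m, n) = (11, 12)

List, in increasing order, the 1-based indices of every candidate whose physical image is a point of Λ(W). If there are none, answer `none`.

τ' = (1−√5)/2 ≈ -0.618034.
candidate 1: (m,n)=(-8,-5) → π∥ = -8-5·τ ≈ -16.090170, π⊥ = -8-5·τ' ≈ -4.909830 ∉ [-1.2, -0.4) ⇒ out
candidate 2: (m,n)=(-20,22) → π∥ = -20+22·τ ≈ 15.596748, π⊥ = -20+22·τ' ≈ -33.596748 ∉ [-1.2, -0.4) ⇒ out
candidate 3: (m,n)=(-7,-10) → π∥ = -7-10·τ ≈ -23.180340, π⊥ = -7-10·τ' ≈ -0.819660 ∈ [-1.2, -0.4) ⇒ IN Λ
candidate 4: (m,n)=(11,12) → π∥ = 11+12·τ ≈ 30.416408, π⊥ = 11+12·τ' ≈ 3.583592 ∉ [-1.2, -0.4) ⇒ out

3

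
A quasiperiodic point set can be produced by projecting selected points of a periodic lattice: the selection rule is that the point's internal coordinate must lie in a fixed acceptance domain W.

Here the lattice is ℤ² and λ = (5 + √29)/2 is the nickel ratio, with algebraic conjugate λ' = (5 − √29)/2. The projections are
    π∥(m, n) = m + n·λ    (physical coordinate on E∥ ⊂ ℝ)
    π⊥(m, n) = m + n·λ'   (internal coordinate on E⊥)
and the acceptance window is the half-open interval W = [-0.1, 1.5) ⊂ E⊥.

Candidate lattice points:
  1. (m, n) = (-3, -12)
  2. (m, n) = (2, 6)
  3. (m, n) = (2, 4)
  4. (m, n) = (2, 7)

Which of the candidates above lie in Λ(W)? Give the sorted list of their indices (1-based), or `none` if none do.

2, 3, 4

Compute λ' = (5−√29)/2 = -0.1926, so π⊥(m,n) = m -0.1926·n.
#1 (-3,-12): internal coord -3 + (-12)·λ' = -0.6890; -0.6890 ∉ [-0.1, 1.5) → out
#2 (2,6): internal coord 2 + (6)·λ' = +0.8445; +0.8445 ∈ [-0.1, 1.5) → IN Λ
#3 (2,4): internal coord 2 + (4)·λ' = +1.2297; +1.2297 ∈ [-0.1, 1.5) → IN Λ
#4 (2,7): internal coord 2 + (7)·λ' = +0.6519; +0.6519 ∈ [-0.1, 1.5) → IN Λ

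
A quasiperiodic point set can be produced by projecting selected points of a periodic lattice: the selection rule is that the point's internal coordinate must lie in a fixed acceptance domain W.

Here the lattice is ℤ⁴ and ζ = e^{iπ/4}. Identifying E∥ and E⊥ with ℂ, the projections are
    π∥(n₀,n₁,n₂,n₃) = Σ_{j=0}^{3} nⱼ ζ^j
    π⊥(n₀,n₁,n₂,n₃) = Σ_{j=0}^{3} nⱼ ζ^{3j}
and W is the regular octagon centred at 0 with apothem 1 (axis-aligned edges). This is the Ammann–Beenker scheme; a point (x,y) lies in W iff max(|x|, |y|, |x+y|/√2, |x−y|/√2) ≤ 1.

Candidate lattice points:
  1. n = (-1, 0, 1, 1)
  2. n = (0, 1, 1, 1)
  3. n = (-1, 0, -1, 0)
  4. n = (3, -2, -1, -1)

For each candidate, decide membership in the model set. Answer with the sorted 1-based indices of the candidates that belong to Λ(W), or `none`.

With ζ = e^{iπ/4} the internal vectors are ζ^0,ζ^3,ζ^6,ζ^9.
#1 (-1, 0, 1, 1): internal (-0.292893, -0.292893); octagon support 0.414214 vs apothem 1 → ∈ W
#2 (0, 1, 1, 1): internal (0.000000, 0.414214); octagon support 0.414214 vs apothem 1 → ∈ W
#3 (-1, 0, -1, 0): internal (-1.000000, 1.000000); octagon support 1.414214 vs apothem 1 → ∉ W
#4 (3, -2, -1, -1): internal (3.707107, -1.121320); octagon support 3.707107 vs apothem 1 → ∉ W

1, 2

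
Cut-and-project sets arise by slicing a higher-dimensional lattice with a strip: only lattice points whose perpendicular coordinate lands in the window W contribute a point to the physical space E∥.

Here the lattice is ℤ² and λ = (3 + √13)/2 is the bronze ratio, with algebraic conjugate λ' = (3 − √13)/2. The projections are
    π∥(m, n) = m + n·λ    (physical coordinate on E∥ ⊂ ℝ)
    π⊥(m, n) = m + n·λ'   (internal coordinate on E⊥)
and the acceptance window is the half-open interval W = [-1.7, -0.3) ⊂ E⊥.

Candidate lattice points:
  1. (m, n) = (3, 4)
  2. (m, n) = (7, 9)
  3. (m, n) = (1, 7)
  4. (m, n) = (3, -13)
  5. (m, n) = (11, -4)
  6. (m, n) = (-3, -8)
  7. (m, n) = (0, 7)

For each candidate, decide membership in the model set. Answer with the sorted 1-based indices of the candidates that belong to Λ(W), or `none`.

3, 6

Compute λ' = (3−√13)/2 = -0.30278, so π⊥(m,n) = m -0.30278·n.
candidate 1: (m,n)=(3,4) → π∥ = 3+4·λ ≈ 16.21110, π⊥ = 3+4·λ' ≈ 1.78890 ∉ [-1.7, -0.3) ⇒ out
candidate 2: (m,n)=(7,9) → π∥ = 7+9·λ ≈ 36.72498, π⊥ = 7+9·λ' ≈ 4.27502 ∉ [-1.7, -0.3) ⇒ out
candidate 3: (m,n)=(1,7) → π∥ = 1+7·λ ≈ 24.11943, π⊥ = 1+7·λ' ≈ -1.11943 ∈ [-1.7, -0.3) ⇒ IN Λ
candidate 4: (m,n)=(3,-13) → π∥ = 3-13·λ ≈ -39.93608, π⊥ = 3-13·λ' ≈ 6.93608 ∉ [-1.7, -0.3) ⇒ out
candidate 5: (m,n)=(11,-4) → π∥ = 11-4·λ ≈ -2.21110, π⊥ = 11-4·λ' ≈ 12.21110 ∉ [-1.7, -0.3) ⇒ out
candidate 6: (m,n)=(-3,-8) → π∥ = -3-8·λ ≈ -29.42221, π⊥ = -3-8·λ' ≈ -0.57779 ∈ [-1.7, -0.3) ⇒ IN Λ
candidate 7: (m,n)=(0,7) → π∥ = 0+7·λ ≈ 23.11943, π⊥ = 0+7·λ' ≈ -2.11943 ∉ [-1.7, -0.3) ⇒ out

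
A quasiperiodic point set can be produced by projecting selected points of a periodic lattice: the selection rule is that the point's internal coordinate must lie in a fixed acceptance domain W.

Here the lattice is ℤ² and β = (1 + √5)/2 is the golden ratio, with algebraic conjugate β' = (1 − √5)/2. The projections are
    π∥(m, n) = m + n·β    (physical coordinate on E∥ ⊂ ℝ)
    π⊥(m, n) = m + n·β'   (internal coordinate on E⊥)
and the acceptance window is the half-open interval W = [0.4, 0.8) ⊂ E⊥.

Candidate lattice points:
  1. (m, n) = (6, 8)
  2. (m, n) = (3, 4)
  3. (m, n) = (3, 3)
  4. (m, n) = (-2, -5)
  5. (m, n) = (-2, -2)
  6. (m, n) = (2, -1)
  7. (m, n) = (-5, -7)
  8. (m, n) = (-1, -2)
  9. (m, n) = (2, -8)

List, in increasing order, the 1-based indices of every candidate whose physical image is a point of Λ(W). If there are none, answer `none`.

Compute β' = (1−√5)/2 = -0.6180, so π⊥(m,n) = m -0.6180·n.
[1] lift (6,8): star map gives 1.0557; window check 0.4 ≤ 1.0557 < 0.8 is false → out
[2] lift (3,4): star map gives 0.5279; window check 0.4 ≤ 0.5279 < 0.8 is true → IN Λ
[3] lift (3,3): star map gives 1.1459; window check 0.4 ≤ 1.1459 < 0.8 is false → out
[4] lift (-2,-5): star map gives 1.0902; window check 0.4 ≤ 1.0902 < 0.8 is false → out
[5] lift (-2,-2): star map gives -0.7639; window check 0.4 ≤ -0.7639 < 0.8 is false → out
[6] lift (2,-1): star map gives 2.6180; window check 0.4 ≤ 2.6180 < 0.8 is false → out
[7] lift (-5,-7): star map gives -0.6738; window check 0.4 ≤ -0.6738 < 0.8 is false → out
[8] lift (-1,-2): star map gives 0.2361; window check 0.4 ≤ 0.2361 < 0.8 is false → out
[9] lift (2,-8): star map gives 6.9443; window check 0.4 ≤ 6.9443 < 0.8 is false → out

2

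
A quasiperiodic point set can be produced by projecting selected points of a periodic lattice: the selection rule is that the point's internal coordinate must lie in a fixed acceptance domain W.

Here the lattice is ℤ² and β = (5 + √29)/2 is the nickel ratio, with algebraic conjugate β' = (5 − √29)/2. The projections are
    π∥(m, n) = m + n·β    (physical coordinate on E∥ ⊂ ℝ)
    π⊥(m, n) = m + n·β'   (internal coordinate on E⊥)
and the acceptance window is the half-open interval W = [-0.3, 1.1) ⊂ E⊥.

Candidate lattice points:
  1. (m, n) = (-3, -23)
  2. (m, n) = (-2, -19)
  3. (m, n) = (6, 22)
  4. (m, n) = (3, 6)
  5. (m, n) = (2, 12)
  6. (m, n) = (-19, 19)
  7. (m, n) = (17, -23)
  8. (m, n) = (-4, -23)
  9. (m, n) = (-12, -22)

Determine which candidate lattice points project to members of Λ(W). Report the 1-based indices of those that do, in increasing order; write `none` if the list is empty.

8

β' = (5−√29)/2 ≈ -0.192582.
candidate 1: (m,n)=(-3,-23) → π∥ = -3-23·β ≈ -122.429395, π⊥ = -3-23·β' ≈ 1.429395 ∉ [-0.3, 1.1) ⇒ out
candidate 2: (m,n)=(-2,-19) → π∥ = -2-19·β ≈ -100.659066, π⊥ = -2-19·β' ≈ 1.659066 ∉ [-0.3, 1.1) ⇒ out
candidate 3: (m,n)=(6,22) → π∥ = 6+22·β ≈ 120.236813, π⊥ = 6+22·β' ≈ 1.763187 ∉ [-0.3, 1.1) ⇒ out
candidate 4: (m,n)=(3,6) → π∥ = 3+6·β ≈ 34.155494, π⊥ = 3+6·β' ≈ 1.844506 ∉ [-0.3, 1.1) ⇒ out
candidate 5: (m,n)=(2,12) → π∥ = 2+12·β ≈ 64.310989, π⊥ = 2+12·β' ≈ -0.310989 ∉ [-0.3, 1.1) ⇒ out
candidate 6: (m,n)=(-19,19) → π∥ = -19+19·β ≈ 79.659066, π⊥ = -19+19·β' ≈ -22.659066 ∉ [-0.3, 1.1) ⇒ out
candidate 7: (m,n)=(17,-23) → π∥ = 17-23·β ≈ -102.429395, π⊥ = 17-23·β' ≈ 21.429395 ∉ [-0.3, 1.1) ⇒ out
candidate 8: (m,n)=(-4,-23) → π∥ = -4-23·β ≈ -123.429395, π⊥ = -4-23·β' ≈ 0.429395 ∈ [-0.3, 1.1) ⇒ IN Λ
candidate 9: (m,n)=(-12,-22) → π∥ = -12-22·β ≈ -126.236813, π⊥ = -12-22·β' ≈ -7.763187 ∉ [-0.3, 1.1) ⇒ out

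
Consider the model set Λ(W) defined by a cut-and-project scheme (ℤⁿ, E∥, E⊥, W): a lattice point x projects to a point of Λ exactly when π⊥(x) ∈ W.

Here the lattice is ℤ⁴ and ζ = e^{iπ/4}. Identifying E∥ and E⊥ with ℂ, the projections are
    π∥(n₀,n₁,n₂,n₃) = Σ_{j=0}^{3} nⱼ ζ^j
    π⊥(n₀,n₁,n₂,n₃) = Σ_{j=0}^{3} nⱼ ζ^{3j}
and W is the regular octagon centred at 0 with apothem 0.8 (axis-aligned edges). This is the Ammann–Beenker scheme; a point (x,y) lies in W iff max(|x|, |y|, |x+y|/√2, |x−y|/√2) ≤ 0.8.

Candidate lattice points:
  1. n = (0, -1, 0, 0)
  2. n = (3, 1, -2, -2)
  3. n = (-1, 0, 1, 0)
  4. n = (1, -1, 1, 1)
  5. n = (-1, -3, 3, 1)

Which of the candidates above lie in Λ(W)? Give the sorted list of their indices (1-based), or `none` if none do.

none

Internal map: ζ^{3j} for j=0..3 gives (1,0), (−√2/2,√2/2), (0,−1), (√2/2,√2/2).
candidate 1: n = (0, -1, 0, 0) → π⊥ ≈ (+0.7071, -0.7071); max(|x|,|y|,|x±y|/√2) = 1.0000 > 0.8 ⇒ ∉ W
candidate 2: n = (3, 1, -2, -2) → π⊥ ≈ (+0.8787, +1.2929); max(|x|,|y|,|x±y|/√2) = 1.5355 > 0.8 ⇒ ∉ W
candidate 3: n = (-1, 0, 1, 0) → π⊥ ≈ (-1.0000, -1.0000); max(|x|,|y|,|x±y|/√2) = 1.4142 > 0.8 ⇒ ∉ W
candidate 4: n = (1, -1, 1, 1) → π⊥ ≈ (+2.4142, -1.0000); max(|x|,|y|,|x±y|/√2) = 2.4142 > 0.8 ⇒ ∉ W
candidate 5: n = (-1, -3, 3, 1) → π⊥ ≈ (+1.8284, -4.4142); max(|x|,|y|,|x±y|/√2) = 4.4142 > 0.8 ⇒ ∉ W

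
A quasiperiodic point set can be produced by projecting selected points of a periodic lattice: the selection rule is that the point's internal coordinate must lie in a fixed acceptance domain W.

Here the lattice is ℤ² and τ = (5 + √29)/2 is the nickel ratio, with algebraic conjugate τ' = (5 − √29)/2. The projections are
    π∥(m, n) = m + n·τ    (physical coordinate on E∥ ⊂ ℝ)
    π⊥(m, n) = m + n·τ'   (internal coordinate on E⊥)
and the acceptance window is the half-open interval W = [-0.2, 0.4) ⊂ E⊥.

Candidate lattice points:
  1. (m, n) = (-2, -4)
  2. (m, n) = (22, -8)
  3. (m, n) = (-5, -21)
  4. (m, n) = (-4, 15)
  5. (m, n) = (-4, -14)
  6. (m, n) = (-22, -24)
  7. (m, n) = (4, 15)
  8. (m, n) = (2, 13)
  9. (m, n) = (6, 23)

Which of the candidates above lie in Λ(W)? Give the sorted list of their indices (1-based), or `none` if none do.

Compute τ' = (5−√29)/2 = -0.1926, so π⊥(m,n) = m -0.1926·n.
candidate 1: (m,n)=(-2,-4) → π∥ = -2-4·τ ≈ -22.7703, π⊥ = -2-4·τ' ≈ -1.2297 ∉ [-0.2, 0.4) ⇒ out
candidate 2: (m,n)=(22,-8) → π∥ = 22-8·τ ≈ -19.5407, π⊥ = 22-8·τ' ≈ 23.5407 ∉ [-0.2, 0.4) ⇒ out
candidate 3: (m,n)=(-5,-21) → π∥ = -5-21·τ ≈ -114.0442, π⊥ = -5-21·τ' ≈ -0.9558 ∉ [-0.2, 0.4) ⇒ out
candidate 4: (m,n)=(-4,15) → π∥ = -4+15·τ ≈ 73.8887, π⊥ = -4+15·τ' ≈ -6.8887 ∉ [-0.2, 0.4) ⇒ out
candidate 5: (m,n)=(-4,-14) → π∥ = -4-14·τ ≈ -76.6962, π⊥ = -4-14·τ' ≈ -1.3038 ∉ [-0.2, 0.4) ⇒ out
candidate 6: (m,n)=(-22,-24) → π∥ = -22-24·τ ≈ -146.6220, π⊥ = -22-24·τ' ≈ -17.3780 ∉ [-0.2, 0.4) ⇒ out
candidate 7: (m,n)=(4,15) → π∥ = 4+15·τ ≈ 81.8887, π⊥ = 4+15·τ' ≈ 1.1113 ∉ [-0.2, 0.4) ⇒ out
candidate 8: (m,n)=(2,13) → π∥ = 2+13·τ ≈ 69.5036, π⊥ = 2+13·τ' ≈ -0.5036 ∉ [-0.2, 0.4) ⇒ out
candidate 9: (m,n)=(6,23) → π∥ = 6+23·τ ≈ 125.4294, π⊥ = 6+23·τ' ≈ 1.5706 ∉ [-0.2, 0.4) ⇒ out

none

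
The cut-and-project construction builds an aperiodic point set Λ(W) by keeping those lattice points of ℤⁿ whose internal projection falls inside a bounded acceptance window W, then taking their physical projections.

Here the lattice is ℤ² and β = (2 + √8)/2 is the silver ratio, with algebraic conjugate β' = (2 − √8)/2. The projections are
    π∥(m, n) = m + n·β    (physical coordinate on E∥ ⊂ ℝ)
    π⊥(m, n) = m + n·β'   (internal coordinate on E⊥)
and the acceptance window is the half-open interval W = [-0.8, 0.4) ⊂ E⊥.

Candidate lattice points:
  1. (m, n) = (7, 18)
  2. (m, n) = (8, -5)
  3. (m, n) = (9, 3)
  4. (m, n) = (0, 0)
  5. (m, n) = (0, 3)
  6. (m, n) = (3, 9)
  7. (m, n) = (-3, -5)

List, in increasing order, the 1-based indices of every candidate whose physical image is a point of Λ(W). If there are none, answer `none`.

1, 4, 6

Compute β' = (2−√8)/2 = -0.41421, so π⊥(m,n) = m -0.41421·n.
[1] lift (7,18): star map gives -0.45584; window check -0.8 ≤ -0.45584 < 0.4 is true → IN Λ
[2] lift (8,-5): star map gives 10.07107; window check -0.8 ≤ 10.07107 < 0.4 is false → out
[3] lift (9,3): star map gives 7.75736; window check -0.8 ≤ 7.75736 < 0.4 is false → out
[4] lift (0,0): star map gives 0.00000; window check -0.8 ≤ 0.00000 < 0.4 is true → IN Λ
[5] lift (0,3): star map gives -1.24264; window check -0.8 ≤ -1.24264 < 0.4 is false → out
[6] lift (3,9): star map gives -0.72792; window check -0.8 ≤ -0.72792 < 0.4 is true → IN Λ
[7] lift (-3,-5): star map gives -0.92893; window check -0.8 ≤ -0.92893 < 0.4 is false → out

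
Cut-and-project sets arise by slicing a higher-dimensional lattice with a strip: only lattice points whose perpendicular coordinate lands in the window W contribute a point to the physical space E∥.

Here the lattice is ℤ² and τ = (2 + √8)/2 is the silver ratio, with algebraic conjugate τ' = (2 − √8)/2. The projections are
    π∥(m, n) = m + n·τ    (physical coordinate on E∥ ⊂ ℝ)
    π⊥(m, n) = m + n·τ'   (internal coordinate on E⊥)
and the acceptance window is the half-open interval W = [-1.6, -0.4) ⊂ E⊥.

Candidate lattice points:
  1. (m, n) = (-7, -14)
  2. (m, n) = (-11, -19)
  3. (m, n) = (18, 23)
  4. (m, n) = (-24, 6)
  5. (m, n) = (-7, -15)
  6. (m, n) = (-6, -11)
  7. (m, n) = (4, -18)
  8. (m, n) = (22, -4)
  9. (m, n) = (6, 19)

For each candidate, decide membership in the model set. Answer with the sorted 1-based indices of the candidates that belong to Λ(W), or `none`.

Compute τ' = (2−√8)/2 = -0.41421, so π⊥(m,n) = m -0.41421·n.
[1] lift (-7,-14): star map gives -1.20101; window check -1.6 ≤ -1.20101 < -0.4 is true → IN Λ
[2] lift (-11,-19): star map gives -3.12994; window check -1.6 ≤ -3.12994 < -0.4 is false → out
[3] lift (18,23): star map gives 8.47309; window check -1.6 ≤ 8.47309 < -0.4 is false → out
[4] lift (-24,6): star map gives -26.48528; window check -1.6 ≤ -26.48528 < -0.4 is false → out
[5] lift (-7,-15): star map gives -0.78680; window check -1.6 ≤ -0.78680 < -0.4 is true → IN Λ
[6] lift (-6,-11): star map gives -1.44365; window check -1.6 ≤ -1.44365 < -0.4 is true → IN Λ
[7] lift (4,-18): star map gives 11.45584; window check -1.6 ≤ 11.45584 < -0.4 is false → out
[8] lift (22,-4): star map gives 23.65685; window check -1.6 ≤ 23.65685 < -0.4 is false → out
[9] lift (6,19): star map gives -1.87006; window check -1.6 ≤ -1.87006 < -0.4 is false → out

1, 5, 6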